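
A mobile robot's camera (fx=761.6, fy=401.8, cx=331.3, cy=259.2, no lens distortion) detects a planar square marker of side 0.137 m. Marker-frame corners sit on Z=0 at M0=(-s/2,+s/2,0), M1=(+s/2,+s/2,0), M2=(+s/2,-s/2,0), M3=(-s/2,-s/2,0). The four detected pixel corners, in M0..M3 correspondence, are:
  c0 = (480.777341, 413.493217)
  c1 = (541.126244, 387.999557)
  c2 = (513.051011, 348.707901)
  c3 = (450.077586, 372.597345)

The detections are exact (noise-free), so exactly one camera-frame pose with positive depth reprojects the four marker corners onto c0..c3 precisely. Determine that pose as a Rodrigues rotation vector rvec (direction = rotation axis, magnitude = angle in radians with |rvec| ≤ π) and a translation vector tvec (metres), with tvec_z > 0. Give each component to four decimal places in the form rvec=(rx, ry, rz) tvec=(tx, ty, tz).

Intrinsics K: fx=761.6, fy=401.8, cx=331.3, cy=259.2
Marker side s = 0.137 m; corners in marker frame (Z=0):
  M0 = (-0.0685, +0.0685, 0)
  M1 = (+0.0685, +0.0685, 0)
  M2 = (+0.0685, -0.0685, 0)
  M3 = (-0.0685, -0.0685, 0)
Detected image corners:
  c0 = (480.777341, 413.493217) px
  c1 = (541.126244, 387.999557) px
  c2 = (513.051011, 348.707901) px
  c3 = (450.077586, 372.597345) px
Planar DLT: solve 8×8 A·h = b for H (H[2,2]=1):
  H  [+635.44759 +280.05486 +497.18071]
  H  [-38.01495 +342.97764 +380.56553]
  H  [+0.37370 +0.13258 +1.00000]
B = K⁻¹H; ‖b₁‖=0.838838, ‖b₂‖=0.838838; λ = 2/(‖b₁‖+‖b₂‖) = 1.192126, sign → tz>0 ⇒ λ=+1.192126
r₁ = λ·B[:,0] = (+0.80087,-0.40018,+0.44550); r₂ = λ·B[:,1] = (+0.36962,+0.91564,+0.15805)
r₃ = r₁×r₂ = (-0.47117,+0.03809,+0.88122); SVD([r₁ r₂ r₃]) → R = UVᵀ:
  R  [+0.80087 +0.36962 -0.47117]
  R  [-0.40018 +0.91564 +0.03809]
  R  [+0.44550 +0.15805 +0.88122]
t = (+0.25965, +0.36009, +1.19213) m
tr R = 2.597730; θ = arccos((tr R − 1)/2) = 0.645390 rad = 36.978°
axis k = ((R−Rᵀ)₃₂, (R−Rᵀ)₁₃, (R−Rᵀ)₂₁) / (2 sinθ) = (+0.099717, -0.761973, -0.639885)
rvec = θ·k = (+0.064357, -0.491770, -0.412976)

rvec=(0.0644, -0.4918, -0.4130) tvec=(0.2597, 0.3601, 1.1921)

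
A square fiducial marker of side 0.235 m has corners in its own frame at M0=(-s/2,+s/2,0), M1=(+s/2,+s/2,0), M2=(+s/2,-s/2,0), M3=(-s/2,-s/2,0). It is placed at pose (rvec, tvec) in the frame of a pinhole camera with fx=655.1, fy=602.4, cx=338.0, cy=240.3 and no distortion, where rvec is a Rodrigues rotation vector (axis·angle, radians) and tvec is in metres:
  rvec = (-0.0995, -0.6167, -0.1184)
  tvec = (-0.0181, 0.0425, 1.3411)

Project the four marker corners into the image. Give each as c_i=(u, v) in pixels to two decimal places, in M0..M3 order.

c0=(287.95, 320.31) c1=(381.66, 304.35) c2=(366.00, 204.93) c3=(271.60, 210.11)

Intrinsics K: fx=655.1, fy=602.4, cx=338.0, cy=240.3
Marker side s = 0.235 m; corners in marker frame (Z=0):
  M0 = (-0.1175, +0.1175, 0)
  M1 = (+0.1175, +0.1175, 0)
  M2 = (+0.1175, -0.1175, 0)
  M3 = (-0.1175, -0.1175, 0)
rvec = (-0.0995, -0.6167, -0.1184), |rvec| = θ = 0.63580 rad = 36.428°
Rodrigues: sinθ=0.59382, 1−cosθ=0.19540; R = I + sinθ·[k]× + (1−cosθ)·[k]×²:
    [+0.80938 +0.14024 -0.57029]
    [-0.08092 +0.98844 +0.12823]
    [+0.58168 -0.05764 +0.81138]
t = (-0.0181, 0.0425, 1.3411) m
M0: Pc = R·M0+t = (-0.09672, +0.16815, +1.26598); u = 655.1·(-0.09672)/1.26598 + 338.0 = 287.9488, v = 602.4·(+0.16815)/1.26598 + 240.3 = 320.3118
M1: Pc = R·M1+t = (+0.09348, +0.14913, +1.40267); u = 655.1·(+0.09348)/1.40267 + 338.0 = 381.6592, v = 602.4·(+0.14913)/1.40267 + 240.3 = 304.3475
M2: Pc = R·M2+t = (+0.06052, -0.08315, +1.41622); u = 655.1·(+0.06052)/1.41622 + 338.0 = 365.9966, v = 602.4·(-0.08315)/1.41622 + 240.3 = 204.9316
M3: Pc = R·M3+t = (-0.12968, -0.06413, +1.27953); u = 655.1·(-0.12968)/1.27953 + 338.0 = 271.6049, v = 602.4·(-0.06413)/1.27953 + 240.3 = 210.1061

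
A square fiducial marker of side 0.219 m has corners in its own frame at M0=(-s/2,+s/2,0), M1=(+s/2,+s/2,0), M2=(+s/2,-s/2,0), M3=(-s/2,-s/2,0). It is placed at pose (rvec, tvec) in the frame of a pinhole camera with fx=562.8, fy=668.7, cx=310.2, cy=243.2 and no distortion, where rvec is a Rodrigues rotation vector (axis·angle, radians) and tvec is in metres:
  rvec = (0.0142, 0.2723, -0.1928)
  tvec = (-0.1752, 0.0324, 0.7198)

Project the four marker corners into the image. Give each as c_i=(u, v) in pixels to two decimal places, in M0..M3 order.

Intrinsics K: fx=562.8, fy=668.7, cx=310.2, cy=243.2
Marker side s = 0.219 m; corners in marker frame (Z=0):
  M0 = (-0.1095, +0.1095, 0)
  M1 = (+0.1095, +0.1095, 0)
  M2 = (+0.1095, -0.1095, 0)
  M3 = (-0.1095, -0.1095, 0)
rvec = (0.0142, 0.2723, -0.1928), |rvec| = θ = 0.33395 rad = 19.134°
Rodrigues: sinθ=0.32777, 1−cosθ=0.05524; R = I + sinθ·[k]× + (1−cosθ)·[k]×²:
    [+0.94486 +0.19115 +0.26591]
    [-0.18732 +0.98149 -0.03994]
    [-0.26862 -0.01207 +0.96317]
t = (-0.1752, 0.0324, 0.7198) m
M0: Pc = R·M0+t = (-0.25773, +0.16038, +0.74789); u = 562.8·(-0.25773)/0.74789 + 310.2 = 116.2540, v = 668.7·(+0.16038)/0.74789 + 243.2 = 386.6017
M1: Pc = R·M1+t = (-0.05081, +0.11936, +0.68906); u = 562.8·(-0.05081)/0.68906 + 310.2 = 268.7027, v = 668.7·(+0.11936)/0.68906 + 243.2 = 359.0336
M2: Pc = R·M2+t = (-0.09267, -0.09558, +0.69171); u = 562.8·(-0.09267)/0.69171 + 310.2 = 234.8006, v = 668.7·(-0.09558)/0.69171 + 243.2 = 150.7949
M3: Pc = R·M3+t = (-0.29959, -0.05456, +0.75054); u = 562.8·(-0.29959)/0.75054 + 310.2 = 85.5460, v = 668.7·(-0.05456)/0.75054 + 243.2 = 194.5881

c0=(116.25, 386.60) c1=(268.70, 359.03) c2=(234.80, 150.79) c3=(85.55, 194.59)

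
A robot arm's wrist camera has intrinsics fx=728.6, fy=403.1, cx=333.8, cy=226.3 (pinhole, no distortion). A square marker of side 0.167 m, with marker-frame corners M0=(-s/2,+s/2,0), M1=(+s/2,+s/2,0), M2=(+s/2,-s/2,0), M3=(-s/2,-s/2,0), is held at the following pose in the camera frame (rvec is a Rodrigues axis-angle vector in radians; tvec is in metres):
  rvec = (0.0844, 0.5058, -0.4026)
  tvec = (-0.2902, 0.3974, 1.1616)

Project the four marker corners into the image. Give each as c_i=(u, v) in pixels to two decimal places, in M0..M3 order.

Intrinsics K: fx=728.6, fy=403.1, cx=333.8, cy=226.3
Marker side s = 0.167 m; corners in marker frame (Z=0):
  M0 = (-0.0835, +0.0835, 0)
  M1 = (+0.0835, +0.0835, 0)
  M2 = (+0.0835, -0.0835, 0)
  M3 = (-0.0835, -0.0835, 0)
rvec = (0.0844, 0.5058, -0.4026), |rvec| = θ = 0.65195 rad = 37.354°
Rodrigues: sinθ=0.60674, 1−cosθ=0.20510; R = I + sinθ·[k]× + (1−cosθ)·[k]×²:
    [+0.79834 +0.39528 +0.45433]
    [-0.35408 +0.91835 -0.17681]
    [-0.48712 -0.01972 +0.87311]
t = (-0.2902, 0.3974, 1.1616) m
M0: Pc = R·M0+t = (-0.32386, +0.50365, +1.20063); u = 728.6·(-0.32386)/1.20063 + 333.8 = 137.2687, v = 403.1·(+0.50365)/1.20063 + 226.3 = 395.3952
M1: Pc = R·M1+t = (-0.19053, +0.44452, +1.11928); u = 728.6·(-0.19053)/1.11928 + 333.8 = 209.7716, v = 403.1·(+0.44452)/1.11928 + 226.3 = 386.3893
M2: Pc = R·M2+t = (-0.25654, +0.29115, +1.12257); u = 728.6·(-0.25654)/1.12257 + 333.8 = 167.2909, v = 403.1·(+0.29115)/1.12257 + 226.3 = 330.8487
M3: Pc = R·M3+t = (-0.38987, +0.35028, +1.20392); u = 728.6·(-0.38987)/1.20392 + 333.8 = 97.8567, v = 403.1·(+0.35028)/1.20392 + 226.3 = 343.5829

c0=(137.27, 395.40) c1=(209.77, 386.39) c2=(167.29, 330.85) c3=(97.86, 343.58)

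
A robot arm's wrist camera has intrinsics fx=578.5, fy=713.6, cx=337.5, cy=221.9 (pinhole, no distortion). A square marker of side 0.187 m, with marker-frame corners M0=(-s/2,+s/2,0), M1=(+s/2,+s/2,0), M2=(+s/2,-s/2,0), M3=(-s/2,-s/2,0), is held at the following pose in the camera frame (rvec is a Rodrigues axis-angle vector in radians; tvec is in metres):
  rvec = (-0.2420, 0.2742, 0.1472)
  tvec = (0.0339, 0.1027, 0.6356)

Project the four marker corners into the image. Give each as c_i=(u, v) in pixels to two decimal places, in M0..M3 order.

c0=(272.98, 424.35) c1=(442.10, 467.74) c2=(465.68, 248.27) c3=(304.73, 224.57)

Intrinsics K: fx=578.5, fy=713.6, cx=337.5, cy=221.9
Marker side s = 0.187 m; corners in marker frame (Z=0):
  M0 = (-0.0935, +0.0935, 0)
  M1 = (+0.0935, +0.0935, 0)
  M2 = (+0.0935, -0.0935, 0)
  M3 = (-0.0935, -0.0935, 0)
rvec = (-0.2420, 0.2742, 0.1472), |rvec| = θ = 0.39423 rad = 22.588°
Rodrigues: sinθ=0.38410, 1−cosθ=0.07671; R = I + sinθ·[k]× + (1−cosθ)·[k]×²:
    [+0.95220 -0.17617 +0.24957]
    [+0.11067 +0.96040 +0.25570]
    [-0.28473 -0.21586 +0.93399]
t = (0.0339, 0.1027, 0.6356) m
M0: Pc = R·M0+t = (-0.07160, +0.18215, +0.64204); u = 578.5·(-0.07160)/0.64204 + 337.5 = 272.9841, v = 713.6·(+0.18215)/0.64204 + 221.9 = 424.3522
M1: Pc = R·M1+t = (+0.10646, +0.20284, +0.58879); u = 578.5·(+0.10646)/0.58879 + 337.5 = 442.0975, v = 713.6·(+0.20284)/0.58879 + 221.9 = 467.7413
M2: Pc = R·M2+t = (+0.13940, +0.02325, +0.62916); u = 578.5·(+0.13940)/0.62916 + 337.5 = 465.6774, v = 713.6·(+0.02325)/0.62916 + 221.9 = 248.2701
M3: Pc = R·M3+t = (-0.03866, +0.00256, +0.68241); u = 578.5·(-0.03866)/0.68241 + 337.5 = 304.7275, v = 713.6·(+0.00256)/0.68241 + 221.9 = 224.5721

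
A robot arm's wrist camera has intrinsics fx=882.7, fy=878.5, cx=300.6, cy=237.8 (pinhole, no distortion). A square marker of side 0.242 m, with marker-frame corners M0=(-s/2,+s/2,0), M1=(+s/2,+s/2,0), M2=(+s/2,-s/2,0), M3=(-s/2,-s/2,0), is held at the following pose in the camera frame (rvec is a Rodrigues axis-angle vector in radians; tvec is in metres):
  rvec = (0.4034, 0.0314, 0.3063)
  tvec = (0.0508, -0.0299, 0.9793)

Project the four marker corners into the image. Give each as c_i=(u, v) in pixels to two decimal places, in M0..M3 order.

c0=(214.89, 271.87) c1=(413.21, 333.43) c2=(490.15, 144.41) c3=(272.22, 75.08)

Intrinsics K: fx=882.7, fy=878.5, cx=300.6, cy=237.8
Marker side s = 0.242 m; corners in marker frame (Z=0):
  M0 = (-0.1210, +0.1210, 0)
  M1 = (+0.1210, +0.1210, 0)
  M2 = (+0.1210, -0.1210, 0)
  M3 = (-0.1210, -0.1210, 0)
rvec = (0.4034, 0.0314, 0.3063), |rvec| = θ = 0.50748 rad = 29.077°
Rodrigues: sinθ=0.48598, 1−cosθ=0.12603; R = I + sinθ·[k]× + (1−cosθ)·[k]×²:
    [+0.95361 -0.28712 +0.09054]
    [+0.29952 +0.87445 -0.38160]
    [+0.03040 +0.39101 +0.91988]
t = (0.0508, -0.0299, 0.9793) m
M0: Pc = R·M0+t = (-0.09933, +0.03967, +1.02293); u = 882.7·(-0.09933)/1.02293 + 300.6 = 214.8888, v = 878.5·(+0.03967)/1.02293 + 237.8 = 271.8662
M1: Pc = R·M1+t = (+0.13144, +0.11215, +1.03029); u = 882.7·(+0.13144)/1.03029 + 300.6 = 413.2149, v = 878.5·(+0.11215)/1.03029 + 237.8 = 333.4278
M2: Pc = R·M2+t = (+0.20093, -0.09947, +0.93567); u = 882.7·(+0.20093)/0.93567 + 300.6 = 490.1541, v = 878.5·(-0.09947)/0.93567 + 237.8 = 144.4100
M3: Pc = R·M3+t = (-0.02984, -0.17195, +0.92831); u = 882.7·(-0.02984)/0.92831 + 300.6 = 272.2218, v = 878.5·(-0.17195)/0.92831 + 237.8 = 75.0754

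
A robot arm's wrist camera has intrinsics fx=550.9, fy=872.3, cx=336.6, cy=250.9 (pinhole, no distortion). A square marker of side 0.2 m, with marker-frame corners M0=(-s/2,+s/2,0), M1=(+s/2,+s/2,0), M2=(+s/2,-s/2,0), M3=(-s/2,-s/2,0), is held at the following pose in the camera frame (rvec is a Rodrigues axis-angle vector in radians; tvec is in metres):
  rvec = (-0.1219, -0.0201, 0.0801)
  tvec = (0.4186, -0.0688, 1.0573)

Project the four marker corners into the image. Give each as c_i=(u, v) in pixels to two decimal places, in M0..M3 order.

Intrinsics K: fx=550.9, fy=872.3, cx=336.6, cy=250.9
Marker side s = 0.2 m; corners in marker frame (Z=0):
  M0 = (-0.1000, +0.1000, 0)
  M1 = (+0.1000, +0.1000, 0)
  M2 = (+0.1000, -0.1000, 0)
  M3 = (-0.1000, -0.1000, 0)
rvec = (-0.1219, -0.0201, 0.0801), |rvec| = θ = 0.14724 rad = 8.436°
Rodrigues: sinθ=0.14671, 1−cosθ=0.01082; R = I + sinθ·[k]× + (1−cosθ)·[k]×²:
    [+0.99660 -0.07859 -0.02490]
    [+0.08103 +0.98938 +0.12066]
    [+0.01515 -0.12226 +0.99238]
t = (0.4186, -0.0688, 1.0573) m
M0: Pc = R·M0+t = (+0.31108, +0.02203, +1.04356); u = 550.9·(+0.31108)/1.04356 + 336.6 = 500.8216, v = 872.3·(+0.02203)/1.04356 + 250.9 = 269.3186
M1: Pc = R·M1+t = (+0.51040, +0.03824, +1.04659); u = 550.9·(+0.51040)/1.04659 + 336.6 = 605.2630, v = 872.3·(+0.03824)/1.04659 + 250.9 = 282.7731
M2: Pc = R·M2+t = (+0.52612, -0.15963, +1.07104); u = 550.9·(+0.52612)/1.07104 + 336.6 = 607.2138, v = 872.3·(-0.15963)/1.07104 + 250.9 = 120.8870
M3: Pc = R·M3+t = (+0.32680, -0.17584, +1.06801); u = 550.9·(+0.32680)/1.06801 + 336.6 = 505.1691, v = 872.3·(-0.17584)/1.06801 + 250.9 = 107.2811

c0=(500.82, 269.32) c1=(605.26, 282.77) c2=(607.21, 120.89) c3=(505.17, 107.28)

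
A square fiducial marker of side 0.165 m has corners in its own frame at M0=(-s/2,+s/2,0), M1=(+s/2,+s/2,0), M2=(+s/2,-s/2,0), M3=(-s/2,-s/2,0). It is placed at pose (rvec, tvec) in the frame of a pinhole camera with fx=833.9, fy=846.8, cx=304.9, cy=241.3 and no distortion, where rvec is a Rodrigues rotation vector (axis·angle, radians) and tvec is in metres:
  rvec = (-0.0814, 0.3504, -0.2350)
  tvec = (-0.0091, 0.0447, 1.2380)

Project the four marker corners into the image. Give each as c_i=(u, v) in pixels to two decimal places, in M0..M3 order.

c0=(260.57, 338.87) c1=(363.10, 315.15) c2=(338.06, 202.98) c3=(238.19, 231.12)

Intrinsics K: fx=833.9, fy=846.8, cx=304.9, cy=241.3
Marker side s = 0.165 m; corners in marker frame (Z=0):
  M0 = (-0.0825, +0.0825, 0)
  M1 = (+0.0825, +0.0825, 0)
  M2 = (+0.0825, -0.0825, 0)
  M3 = (-0.0825, -0.0825, 0)
rvec = (-0.0814, 0.3504, -0.2350), |rvec| = θ = 0.42969 rad = 24.619°
Rodrigues: sinθ=0.41659, 1−cosθ=0.09090; R = I + sinθ·[k]× + (1−cosθ)·[k]×²:
    [+0.91236 +0.21379 +0.34913]
    [-0.24188 +0.96955 +0.03838]
    [-0.33030 -0.11946 +0.93629]
t = (-0.0091, 0.0447, 1.2380) m
M0: Pc = R·M0+t = (-0.06673, +0.14464, +1.25539); u = 833.9·(-0.06673)/1.25539 + 304.9 = 260.5732, v = 846.8·(+0.14464)/1.25539 + 241.3 = 338.8657
M1: Pc = R·M1+t = (+0.08381, +0.10473, +1.20089); u = 833.9·(+0.08381)/1.20089 + 304.9 = 363.0958, v = 846.8·(+0.10473)/1.20089 + 241.3 = 315.1513
M2: Pc = R·M2+t = (+0.04853, -0.05524, +1.22061); u = 833.9·(+0.04853)/1.22061 + 304.9 = 338.0562, v = 846.8·(-0.05524)/1.22061 + 241.3 = 202.9752
M3: Pc = R·M3+t = (-0.10201, -0.01533, +1.27511); u = 833.9·(-0.10201)/1.27511 + 304.9 = 238.1887, v = 846.8·(-0.01533)/1.27511 + 241.3 = 231.1175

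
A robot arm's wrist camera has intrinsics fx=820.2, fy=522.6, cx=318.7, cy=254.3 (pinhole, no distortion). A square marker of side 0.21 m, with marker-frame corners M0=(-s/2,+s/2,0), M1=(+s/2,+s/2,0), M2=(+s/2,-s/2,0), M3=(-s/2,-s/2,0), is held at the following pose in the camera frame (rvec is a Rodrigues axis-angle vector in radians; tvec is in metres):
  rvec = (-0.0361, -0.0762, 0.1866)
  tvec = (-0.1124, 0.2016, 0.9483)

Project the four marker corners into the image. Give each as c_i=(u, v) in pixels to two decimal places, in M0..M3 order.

c0=(113.18, 413.45) c1=(293.84, 432.45) c2=(327.06, 318.56) c3=(148.66, 297.92)

Intrinsics K: fx=820.2, fy=522.6, cx=318.7, cy=254.3
Marker side s = 0.21 m; corners in marker frame (Z=0):
  M0 = (-0.1050, +0.1050, 0)
  M1 = (+0.1050, +0.1050, 0)
  M2 = (+0.1050, -0.1050, 0)
  M3 = (-0.1050, -0.1050, 0)
rvec = (-0.0361, -0.0762, 0.1866), |rvec| = θ = 0.20477 rad = 11.732°
Rodrigues: sinθ=0.20334, 1−cosθ=0.02089; R = I + sinθ·[k]× + (1−cosθ)·[k]×²:
    [+0.97976 -0.18393 -0.07902]
    [+0.18667 +0.98200 +0.02876]
    [+0.07231 -0.04293 +0.99646]
t = (-0.1124, 0.2016, 0.9483) m
M0: Pc = R·M0+t = (-0.23459, +0.28511, +0.93620); u = 820.2·(-0.23459)/0.93620 + 318.7 = 113.1793, v = 522.6·(+0.28511)/0.93620 + 254.3 = 413.4525
M1: Pc = R·M1+t = (-0.02884, +0.32431, +0.95138); u = 820.2·(-0.02884)/0.95138 + 318.7 = 293.8385, v = 522.6·(+0.32431)/0.95138 + 254.3 = 432.4452
M2: Pc = R·M2+t = (+0.00979, +0.11809, +0.96040); u = 820.2·(+0.00979)/0.96040 + 318.7 = 327.0583, v = 522.6·(+0.11809)/0.96040 + 254.3 = 318.5585
M3: Pc = R·M3+t = (-0.19596, +0.07889, +0.94522); u = 820.2·(-0.19596)/0.94522 + 318.7 = 148.6560, v = 522.6·(+0.07889)/0.94522 + 254.3 = 297.9172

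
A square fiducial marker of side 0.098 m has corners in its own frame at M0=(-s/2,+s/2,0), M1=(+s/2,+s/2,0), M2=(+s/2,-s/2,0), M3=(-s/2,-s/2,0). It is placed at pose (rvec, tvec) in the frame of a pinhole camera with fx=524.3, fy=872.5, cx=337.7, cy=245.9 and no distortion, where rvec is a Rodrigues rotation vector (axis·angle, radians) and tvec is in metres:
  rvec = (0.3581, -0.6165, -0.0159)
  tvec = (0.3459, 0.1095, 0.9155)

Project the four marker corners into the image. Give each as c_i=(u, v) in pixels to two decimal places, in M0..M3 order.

Intrinsics K: fx=524.3, fy=872.5, cx=337.7, cy=245.9
Marker side s = 0.098 m; corners in marker frame (Z=0):
  M0 = (-0.0490, +0.0490, 0)
  M1 = (+0.0490, +0.0490, 0)
  M2 = (+0.0490, -0.0490, 0)
  M3 = (-0.0490, -0.0490, 0)
rvec = (0.3581, -0.6165, -0.0159), |rvec| = θ = 0.71313 rad = 40.860°
Rodrigues: sinθ=0.65421, 1−cosθ=0.24368; R = I + sinθ·[k]× + (1−cosθ)·[k]×²:
    [+0.81776 -0.09120 -0.56829]
    [-0.12037 +0.93843 -0.32381]
    [+0.56283 +0.33321 +0.75644]
t = (0.3459, 0.1095, 0.9155) m
M0: Pc = R·M0+t = (+0.30136, +0.16138, +0.90425); u = 524.3·(+0.30136)/0.90425 + 337.7 = 512.4347, v = 872.5·(+0.16138)/0.90425 + 245.9 = 401.6152
M1: Pc = R·M1+t = (+0.38150, +0.14959, +0.95941); u = 524.3·(+0.38150)/0.95941 + 337.7 = 546.1845, v = 872.5·(+0.14959)/0.95941 + 245.9 = 381.9352
M2: Pc = R·M2+t = (+0.39044, +0.05762, +0.92675); u = 524.3·(+0.39044)/0.92675 + 337.7 = 558.5868, v = 872.5·(+0.05762)/0.92675 + 245.9 = 300.1457
M3: Pc = R·M3+t = (+0.31030, +0.06941, +0.87159); u = 524.3·(+0.31030)/0.87159 + 337.7 = 524.3574, v = 872.5·(+0.06941)/0.87159 + 245.9 = 315.3871

c0=(512.43, 401.62) c1=(546.18, 381.94) c2=(558.59, 300.15) c3=(524.36, 315.39)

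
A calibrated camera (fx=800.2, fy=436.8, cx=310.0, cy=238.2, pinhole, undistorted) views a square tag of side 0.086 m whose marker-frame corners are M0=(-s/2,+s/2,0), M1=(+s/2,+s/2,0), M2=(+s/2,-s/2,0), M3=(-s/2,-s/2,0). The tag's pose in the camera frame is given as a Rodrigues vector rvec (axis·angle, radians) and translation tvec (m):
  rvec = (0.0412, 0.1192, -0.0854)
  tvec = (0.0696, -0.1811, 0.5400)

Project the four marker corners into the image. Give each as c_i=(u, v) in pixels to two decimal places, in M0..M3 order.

Intrinsics K: fx=800.2, fy=436.8, cx=310.0, cy=238.2
Marker side s = 0.086 m; corners in marker frame (Z=0):
  M0 = (-0.0430, +0.0430, 0)
  M1 = (+0.0430, +0.0430, 0)
  M2 = (+0.0430, -0.0430, 0)
  M3 = (-0.0430, -0.0430, 0)
rvec = (0.0412, 0.1192, -0.0854), |rvec| = θ = 0.15231 rad = 8.727°
Rodrigues: sinθ=0.15172, 1−cosθ=0.01158; R = I + sinθ·[k]× + (1−cosθ)·[k]×²:
    [+0.98927 +0.08752 +0.11698]
    [-0.08262 +0.99551 -0.04612]
    [-0.12050 +0.03596 +0.99206]
t = (0.0696, -0.1811, 0.5400) m
M0: Pc = R·M0+t = (+0.03082, -0.13474, +0.54673); u = 800.2·(+0.03082)/0.54673 + 310.0 = 355.1157, v = 436.8·(-0.13474)/0.54673 + 238.2 = 130.5512
M1: Pc = R·M1+t = (+0.11590, -0.14185, +0.53637); u = 800.2·(+0.11590)/0.53637 + 310.0 = 482.9136, v = 436.8·(-0.14185)/0.53637 + 238.2 = 122.6851
M2: Pc = R·M2+t = (+0.10838, -0.22746, +0.53327); u = 800.2·(+0.10838)/0.53327 + 310.0 = 472.6220, v = 436.8·(-0.22746)/0.53327 + 238.2 = 51.8892
M3: Pc = R·M3+t = (+0.02330, -0.22035, +0.54363); u = 800.2·(+0.02330)/0.54363 + 310.0 = 344.2933, v = 436.8·(-0.22035)/0.54363 + 238.2 = 61.1495

c0=(355.12, 130.55) c1=(482.91, 122.69) c2=(472.62, 51.89) c3=(344.29, 61.15)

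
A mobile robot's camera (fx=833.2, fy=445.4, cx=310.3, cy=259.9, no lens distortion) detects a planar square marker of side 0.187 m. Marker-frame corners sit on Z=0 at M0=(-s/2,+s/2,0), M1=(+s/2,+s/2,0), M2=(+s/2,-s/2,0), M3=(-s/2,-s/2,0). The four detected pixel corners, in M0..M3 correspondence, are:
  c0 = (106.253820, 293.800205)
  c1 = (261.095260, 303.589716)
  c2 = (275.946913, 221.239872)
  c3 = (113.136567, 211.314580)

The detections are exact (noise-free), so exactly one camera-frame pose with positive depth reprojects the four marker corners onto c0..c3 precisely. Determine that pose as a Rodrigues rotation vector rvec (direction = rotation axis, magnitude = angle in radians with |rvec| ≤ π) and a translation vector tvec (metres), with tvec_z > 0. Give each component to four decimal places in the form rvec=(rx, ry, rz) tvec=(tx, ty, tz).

rvec=(0.2606, 0.0374, 0.1118) tvec=(-0.1417, -0.0030, 0.9716)

Intrinsics K: fx=833.2, fy=445.4, cx=310.3, cy=259.9
Marker side s = 0.187 m; corners in marker frame (Z=0):
  M0 = (-0.0935, +0.0935, 0)
  M1 = (+0.0935, +0.0935, 0)
  M2 = (+0.0935, -0.0935, 0)
  M3 = (-0.0935, -0.0935, 0)
Detected image corners:
  c0 = (106.253820, 293.800205) px
  c1 = (261.095260, 303.589716) px
  c2 = (275.946913, 221.239872) px
  c3 = (113.136567, 211.314580) px
Planar DLT: solve 8×8 A·h = b for H (H[2,2]=1):
  H  [+844.43813 -7.62667 +188.80117]
  H  [+46.75856 +509.41643 +258.50317]
  H  [-0.02309 +0.26673 +1.00000]
B = K⁻¹H; ‖b₁‖=1.029188, ‖b₂‖=1.029188; λ = 2/(‖b₁‖+‖b₂‖) = 0.971640, sign → tz>0 ⇒ λ=+0.971640
r₁ = λ·B[:,0] = (+0.99310,+0.11510,-0.02244); r₂ = λ·B[:,1] = (-0.10541,+0.96006,+0.25916)
r₃ = r₁×r₂ = (+0.05137,-0.25501,+0.96557); SVD([r₁ r₂ r₃]) → R = UVᵀ:
  R  [+0.99310 -0.10541 +0.05137]
  R  [+0.11510 +0.96006 -0.25501]
  R  [-0.02244 +0.25916 +0.96557]
t = (-0.14169, -0.00305, +0.97164) m
tr R = 2.918737; θ = arccos((tr R − 1)/2) = 0.286041 rad = 16.389°
axis k = ((R−Rᵀ)₃₂, (R−Rᵀ)₁₃, (R−Rᵀ)₂₁) / (2 sinθ) = (+0.911156, +0.130790, +0.390755)
rvec = θ·k = (+0.260628, +0.037411, +0.111772)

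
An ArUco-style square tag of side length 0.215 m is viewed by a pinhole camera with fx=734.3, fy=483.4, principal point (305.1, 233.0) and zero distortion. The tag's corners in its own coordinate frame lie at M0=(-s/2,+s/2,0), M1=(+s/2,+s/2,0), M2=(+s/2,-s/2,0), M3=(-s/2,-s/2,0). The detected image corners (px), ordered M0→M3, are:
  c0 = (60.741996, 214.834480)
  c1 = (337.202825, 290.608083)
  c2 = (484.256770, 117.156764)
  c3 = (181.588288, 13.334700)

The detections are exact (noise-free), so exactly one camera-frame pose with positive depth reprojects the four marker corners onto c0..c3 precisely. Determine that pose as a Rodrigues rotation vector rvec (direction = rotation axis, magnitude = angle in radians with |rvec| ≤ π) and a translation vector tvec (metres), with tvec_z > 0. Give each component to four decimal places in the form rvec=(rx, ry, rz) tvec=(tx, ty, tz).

Intrinsics K: fx=734.3, fy=483.4, cx=305.1, cy=233.0
Marker side s = 0.215 m; corners in marker frame (Z=0):
  M0 = (-0.1075, +0.1075, 0)
  M1 = (+0.1075, +0.1075, 0)
  M2 = (+0.1075, -0.1075, 0)
  M3 = (-0.1075, -0.1075, 0)
Detected image corners:
  c0 = (60.741996, 214.834480) px
  c1 = (337.202825, 290.608083) px
  c2 = (484.256770, 117.156764) px
  c3 = (181.588288, 13.334700) px
Planar DLT: solve 8×8 A·h = b for H (H[2,2]=1):
  H  [+1450.42663 -463.94632 +267.86612]
  H  [+477.72263 +965.82354 +167.06422]
  H  [+0.40459 +0.60812 +1.00000]
B = K⁻¹H; ‖b₁‖=2.014622, ‖b₂‖=2.014622; λ = 2/(‖b₁‖+‖b₂‖) = 0.496371, sign → tz>0 ⇒ λ=+0.496371
r₁ = λ·B[:,0] = (+0.89701,+0.39374,+0.20082); r₂ = λ·B[:,1] = (-0.43904,+0.84625,+0.30185)
r₃ = r₁×r₂ = (-0.05109,-0.35894,+0.93196); SVD([r₁ r₂ r₃]) → R = UVᵀ:
  R  [+0.89701 -0.43904 -0.05109]
  R  [+0.39374 +0.84625 -0.35894]
  R  [+0.20082 +0.30185 +0.93196]
t = (-0.02517, -0.06771, +0.49637) m
tr R = 2.675222; θ = arccos((tr R − 1)/2) = 0.577901 rad = 33.111°
axis k = ((R−Rᵀ)₃₂, (R−Rᵀ)₁₃, (R−Rᵀ)₂₁) / (2 sinθ) = (+0.604824, -0.230582, +0.762247)
rvec = θ·k = (+0.349528, -0.133254, +0.440503)

rvec=(0.3495, -0.1333, 0.4405) tvec=(-0.0252, -0.0677, 0.4964)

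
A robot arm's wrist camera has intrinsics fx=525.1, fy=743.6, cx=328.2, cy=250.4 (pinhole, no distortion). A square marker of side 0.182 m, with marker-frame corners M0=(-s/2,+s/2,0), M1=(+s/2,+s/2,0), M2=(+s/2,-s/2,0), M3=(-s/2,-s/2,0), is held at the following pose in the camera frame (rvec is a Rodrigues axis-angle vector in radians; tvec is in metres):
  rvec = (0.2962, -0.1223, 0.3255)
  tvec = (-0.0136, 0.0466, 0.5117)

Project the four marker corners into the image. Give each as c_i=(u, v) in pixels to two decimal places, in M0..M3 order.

Intrinsics K: fx=525.1, fy=743.6, cx=328.2, cy=250.4
Marker side s = 0.182 m; corners in marker frame (Z=0):
  M0 = (-0.0910, +0.0910, 0)
  M1 = (+0.0910, +0.0910, 0)
  M2 = (+0.0910, -0.0910, 0)
  M3 = (-0.0910, -0.0910, 0)
rvec = (0.2962, -0.1223, 0.3255), |rvec| = θ = 0.45677 rad = 26.171°
Rodrigues: sinθ=0.44105, 1−cosθ=0.10252; R = I + sinθ·[k]× + (1−cosθ)·[k]×²:
    [+0.94059 -0.33210 -0.07072]
    [+0.29650 +0.90483 -0.30557]
    [+0.16547 +0.26645 +0.94954]
t = (-0.0136, 0.0466, 0.5117) m
M0: Pc = R·M0+t = (-0.12941, +0.10196, +0.52089); u = 525.1·(-0.12941)/0.52089 + 328.2 = 197.7392, v = 743.6·(+0.10196)/0.52089 + 250.4 = 395.9512
M1: Pc = R·M1+t = (+0.04177, +0.15592, +0.55100); u = 525.1·(+0.04177)/0.55100 + 328.2 = 368.0089, v = 743.6·(+0.15592)/0.55100 + 250.4 = 460.8209
M2: Pc = R·M2+t = (+0.10221, -0.00876, +0.50251); u = 525.1·(+0.10221)/0.50251 + 328.2 = 435.0095, v = 743.6·(-0.00876)/0.50251 + 250.4 = 237.4400
M3: Pc = R·M3+t = (-0.06897, -0.06272, +0.47240); u = 525.1·(-0.06897)/0.47240 + 328.2 = 251.5322, v = 743.6·(-0.06272)/0.47240 + 250.4 = 151.6708

c0=(197.74, 395.95) c1=(368.01, 460.82) c2=(435.01, 237.44) c3=(251.53, 151.67)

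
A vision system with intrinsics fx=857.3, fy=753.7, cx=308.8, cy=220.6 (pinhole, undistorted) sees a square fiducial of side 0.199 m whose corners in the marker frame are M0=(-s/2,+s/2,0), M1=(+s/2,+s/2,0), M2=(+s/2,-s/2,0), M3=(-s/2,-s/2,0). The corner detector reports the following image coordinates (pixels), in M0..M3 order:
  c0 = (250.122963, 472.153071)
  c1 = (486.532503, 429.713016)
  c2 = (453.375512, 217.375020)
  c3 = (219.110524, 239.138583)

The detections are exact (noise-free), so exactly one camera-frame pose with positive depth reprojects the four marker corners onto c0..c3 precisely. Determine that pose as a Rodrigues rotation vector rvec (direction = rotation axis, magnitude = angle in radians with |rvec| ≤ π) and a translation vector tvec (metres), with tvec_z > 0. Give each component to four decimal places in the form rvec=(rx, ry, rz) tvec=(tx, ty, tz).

rvec=(-0.0912, -0.3056, -0.1119) tvec=(0.0383, 0.1050, 0.6757)

Intrinsics K: fx=857.3, fy=753.7, cx=308.8, cy=220.6
Marker side s = 0.199 m; corners in marker frame (Z=0):
  M0 = (-0.0995, +0.0995, 0)
  M1 = (+0.0995, +0.0995, 0)
  M2 = (+0.0995, -0.0995, 0)
  M3 = (-0.0995, -0.0995, 0)
Detected image corners:
  c0 = (250.122963, 472.153071) px
  c1 = (486.532503, 429.713016) px
  c2 = (453.375512, 217.375020) px
  c3 = (219.110524, 239.138583) px
Planar DLT: solve 8×8 A·h = b for H (H[2,2]=1):
  H  [+1341.47078 +123.67203 +357.39603]
  H  [-7.55713 +1080.20621 +337.68576]
  H  [+0.45114 -0.10730 +1.00000]
B = K⁻¹H; ‖b₁‖=1.479881, ‖b₂‖=1.479881; λ = 2/(‖b₁‖+‖b₂‖) = 0.675730, sign → tz>0 ⇒ λ=+0.675730
r₁ = λ·B[:,0] = (+0.94755,-0.09600,+0.30485); r₂ = λ·B[:,1] = (+0.12360,+0.98968,-0.07250)
r₃ = r₁×r₂ = (-0.29474,+0.10638,+0.94964); SVD([r₁ r₂ r₃]) → R = UVᵀ:
  R  [+0.94755 +0.12360 -0.29474]
  R  [-0.09600 +0.98968 +0.10638]
  R  [+0.30485 -0.07250 +0.94964]
t = (+0.03830, +0.10497, +0.67573) m
tr R = 2.886869; θ = arccos((tr R − 1)/2) = 0.337956 rad = 19.363°
axis k = ((R−Rᵀ)₃₂, (R−Rᵀ)₁₃, (R−Rᵀ)₂₁) / (2 sinθ) = (-0.269761, -0.904193, -0.331156)
rvec = θ·k = (-0.091168, -0.305577, -0.111916)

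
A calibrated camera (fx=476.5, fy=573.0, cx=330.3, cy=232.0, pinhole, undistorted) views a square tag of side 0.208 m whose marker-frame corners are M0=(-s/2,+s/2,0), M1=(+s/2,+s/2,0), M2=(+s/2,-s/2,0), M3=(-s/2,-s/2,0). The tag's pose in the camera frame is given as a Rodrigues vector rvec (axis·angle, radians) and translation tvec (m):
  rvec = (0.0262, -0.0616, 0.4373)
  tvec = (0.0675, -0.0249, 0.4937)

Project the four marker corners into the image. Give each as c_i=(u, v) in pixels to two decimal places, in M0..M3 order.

Intrinsics K: fx=476.5, fy=573.0, cx=330.3, cy=232.0
Marker side s = 0.208 m; corners in marker frame (Z=0):
  M0 = (-0.1040, +0.1040, 0)
  M1 = (+0.1040, +0.1040, 0)
  M2 = (+0.1040, -0.1040, 0)
  M3 = (-0.1040, -0.1040, 0)
rvec = (0.0262, -0.0616, 0.4373), |rvec| = θ = 0.44239 rad = 25.347°
Rodrigues: sinθ=0.42810, 1−cosθ=0.09627; R = I + sinθ·[k]× + (1−cosθ)·[k]×²:
    [+0.90407 -0.42397 -0.05397]
    [+0.42238 +0.90560 -0.03860]
    [+0.06525 +0.01210 +0.99780]
t = (0.0675, -0.0249, 0.4937) m
M0: Pc = R·M0+t = (-0.07062, +0.02535, +0.48817); u = 476.5·(-0.07062)/0.48817 + 330.3 = 261.3728, v = 573.0·(+0.02535)/0.48817 + 232.0 = 261.7600
M1: Pc = R·M1+t = (+0.11743, +0.11321, +0.50174); u = 476.5·(+0.11743)/0.50174 + 330.3 = 441.8220, v = 573.0·(+0.11321)/0.50174 + 232.0 = 361.2872
M2: Pc = R·M2+t = (+0.20562, -0.07515, +0.49923); u = 476.5·(+0.20562)/0.49923 + 330.3 = 526.5552, v = 573.0·(-0.07515)/0.49923 + 232.0 = 145.7397
M3: Pc = R·M3+t = (+0.01757, -0.16301, +0.48566); u = 476.5·(+0.01757)/0.48566 + 330.3 = 347.5385, v = 573.0·(-0.16301)/0.48566 + 232.0 = 39.6734

c0=(261.37, 261.76) c1=(441.82, 361.29) c2=(526.56, 145.74) c3=(347.54, 39.67)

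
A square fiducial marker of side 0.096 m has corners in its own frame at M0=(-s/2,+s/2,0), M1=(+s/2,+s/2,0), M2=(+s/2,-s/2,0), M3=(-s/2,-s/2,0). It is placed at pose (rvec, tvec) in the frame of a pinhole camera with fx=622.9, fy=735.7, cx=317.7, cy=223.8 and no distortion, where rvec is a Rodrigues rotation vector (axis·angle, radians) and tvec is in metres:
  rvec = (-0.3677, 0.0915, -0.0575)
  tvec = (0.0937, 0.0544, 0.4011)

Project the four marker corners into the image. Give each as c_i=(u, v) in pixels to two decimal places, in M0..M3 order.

c0=(394.65, 418.59) c1=(552.65, 408.95) c2=(527.30, 234.79) c3=(382.73, 246.76)

Intrinsics K: fx=622.9, fy=735.7, cx=317.7, cy=223.8
Marker side s = 0.096 m; corners in marker frame (Z=0):
  M0 = (-0.0480, +0.0480, 0)
  M1 = (+0.0480, +0.0480, 0)
  M2 = (+0.0480, -0.0480, 0)
  M3 = (-0.0480, -0.0480, 0)
rvec = (-0.3677, 0.0915, -0.0575), |rvec| = θ = 0.38325 rad = 21.959°
Rodrigues: sinθ=0.37394, 1−cosθ=0.07255; R = I + sinθ·[k]× + (1−cosθ)·[k]×²:
    [+0.99423 +0.03949 +0.09972]
    [-0.07272 +0.93159 +0.35617]
    [-0.07883 -0.36136 +0.92909]
t = (0.0937, 0.0544, 0.4011) m
M0: Pc = R·M0+t = (+0.04787, +0.10261, +0.38754); u = 622.9·(+0.04787)/0.38754 + 317.7 = 394.6461, v = 735.7·(+0.10261)/0.38754 + 223.8 = 418.5879
M1: Pc = R·M1+t = (+0.14332, +0.09563, +0.37997); u = 622.9·(+0.14332)/0.37997 + 317.7 = 552.6473, v = 735.7·(+0.09563)/0.37997 + 223.8 = 408.9507
M2: Pc = R·M2+t = (+0.13953, +0.00619, +0.41466); u = 622.9·(+0.13953)/0.41466 + 317.7 = 527.2972, v = 735.7·(+0.00619)/0.41466 + 223.8 = 234.7880
M3: Pc = R·M3+t = (+0.04408, +0.01317, +0.42223); u = 622.9·(+0.04408)/0.42223 + 317.7 = 382.7320, v = 735.7·(+0.01317)/0.42223 + 223.8 = 246.7551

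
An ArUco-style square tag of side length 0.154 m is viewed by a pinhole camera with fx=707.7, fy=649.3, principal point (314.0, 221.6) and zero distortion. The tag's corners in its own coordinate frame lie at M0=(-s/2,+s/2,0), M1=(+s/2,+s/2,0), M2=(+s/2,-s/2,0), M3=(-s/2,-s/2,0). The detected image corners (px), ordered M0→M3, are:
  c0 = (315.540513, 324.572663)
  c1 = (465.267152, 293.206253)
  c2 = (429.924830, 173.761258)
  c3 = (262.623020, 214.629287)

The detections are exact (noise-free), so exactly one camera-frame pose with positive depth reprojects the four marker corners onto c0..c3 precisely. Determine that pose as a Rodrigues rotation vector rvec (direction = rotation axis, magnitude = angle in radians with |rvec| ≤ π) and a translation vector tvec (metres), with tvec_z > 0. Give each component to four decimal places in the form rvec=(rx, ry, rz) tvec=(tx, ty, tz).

Intrinsics K: fx=707.7, fy=649.3, cx=314.0, cy=221.6
Marker side s = 0.154 m; corners in marker frame (Z=0):
  M0 = (-0.0770, +0.0770, 0)
  M1 = (+0.0770, +0.0770, 0)
  M2 = (+0.0770, -0.0770, 0)
  M3 = (-0.0770, -0.0770, 0)
Detected image corners:
  c0 = (315.540513, 324.572663) px
  c1 = (465.267152, 293.206253) px
  c2 = (429.924830, 173.761258) px
  c3 = (262.623020, 214.629287) px
Planar DLT: solve 8×8 A·h = b for H (H[2,2]=1):
  H  [+920.40320 +582.34780 +367.95119]
  H  [-304.60435 +945.22713 +255.47117]
  H  [-0.28614 +0.79962 +1.00000]
B = K⁻¹H; ‖b₁‖=1.502551, ‖b₂‖=1.502551; λ = 2/(‖b₁‖+‖b₂‖) = 0.665535, sign → tz>0 ⇒ λ=+0.665535
r₁ = λ·B[:,0] = (+0.95006,-0.24723,-0.19044); r₂ = λ·B[:,1] = (+0.31153,+0.78723,+0.53218)
r₃ = r₁×r₂ = (+0.01835,-0.56493,+0.82494); SVD([r₁ r₂ r₃]) → R = UVᵀ:
  R  [+0.95006 +0.31153 +0.01835]
  R  [-0.24723 +0.78723 -0.56493]
  R  [-0.19044 +0.53218 +0.82494]
t = (+0.05074, +0.03472, +0.66553) m
tr R = 2.562230; θ = arccos((tr R − 1)/2) = 0.674347 rad = 38.637°
axis k = ((R−Rᵀ)₃₂, (R−Rᵀ)₁₃, (R−Rᵀ)₂₁) / (2 sinθ) = (+0.878545, +0.167192, -0.447443)
rvec = θ·k = (+0.592444, +0.112746, -0.301732)

rvec=(0.5924, 0.1127, -0.3017) tvec=(0.0507, 0.0347, 0.6655)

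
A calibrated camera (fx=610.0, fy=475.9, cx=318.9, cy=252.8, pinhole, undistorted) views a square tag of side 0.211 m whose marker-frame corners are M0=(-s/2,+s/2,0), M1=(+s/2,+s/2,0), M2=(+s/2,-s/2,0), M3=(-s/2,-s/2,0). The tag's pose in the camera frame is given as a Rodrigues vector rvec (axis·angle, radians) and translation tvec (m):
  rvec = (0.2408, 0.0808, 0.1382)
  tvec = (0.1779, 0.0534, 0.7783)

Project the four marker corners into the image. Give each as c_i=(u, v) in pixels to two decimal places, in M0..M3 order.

Intrinsics K: fx=610.0, fy=475.9, cx=318.9, cy=252.8
Marker side s = 0.211 m; corners in marker frame (Z=0):
  M0 = (-0.1055, +0.1055, 0)
  M1 = (+0.1055, +0.1055, 0)
  M2 = (+0.1055, -0.1055, 0)
  M3 = (-0.1055, -0.1055, 0)
rvec = (0.2408, 0.0808, 0.1382), |rvec| = θ = 0.28916 rad = 16.568°
Rodrigues: sinθ=0.28515, 1−cosθ=0.04152; R = I + sinθ·[k]× + (1−cosθ)·[k]×²:
    [+0.98728 -0.12662 +0.09620]
    [+0.14594 +0.96173 -0.23191]
    [-0.06316 +0.24300 +0.96797]
t = (0.1779, 0.0534, 0.7783) m
M0: Pc = R·M0+t = (+0.06038, +0.13947, +0.81060); u = 610.0·(+0.06038)/0.81060 + 318.9 = 364.3407, v = 475.9·(+0.13947)/0.81060 + 252.8 = 334.6794
M1: Pc = R·M1+t = (+0.26870, +0.17026, +0.79727); u = 610.0·(+0.26870)/0.79727 + 318.9 = 524.4835, v = 475.9·(+0.17026)/0.79727 + 252.8 = 354.4292
M2: Pc = R·M2+t = (+0.29542, -0.03267, +0.74600); u = 610.0·(+0.29542)/0.74600 + 318.9 = 560.4600, v = 475.9·(-0.03267)/0.74600 + 252.8 = 231.9618
M3: Pc = R·M3+t = (+0.08710, -0.06346, +0.75933); u = 610.0·(+0.08710)/0.75933 + 318.9 = 388.8721, v = 475.9·(-0.06346)/0.75933 + 252.8 = 213.0277

c0=(364.34, 334.68) c1=(524.48, 354.43) c2=(560.46, 231.96) c3=(388.87, 213.03)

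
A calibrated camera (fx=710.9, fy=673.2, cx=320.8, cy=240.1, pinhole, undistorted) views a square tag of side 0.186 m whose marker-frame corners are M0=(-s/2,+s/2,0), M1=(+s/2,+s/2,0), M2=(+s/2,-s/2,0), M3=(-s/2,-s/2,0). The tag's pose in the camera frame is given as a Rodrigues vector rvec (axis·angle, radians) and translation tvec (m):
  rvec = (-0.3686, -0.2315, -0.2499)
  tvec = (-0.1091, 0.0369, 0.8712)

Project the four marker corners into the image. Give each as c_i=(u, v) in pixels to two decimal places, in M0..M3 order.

c0=(172.15, 354.97) c1=(324.72, 319.78) c2=(284.31, 192.52) c3=(139.97, 218.08)

Intrinsics K: fx=710.9, fy=673.2, cx=320.8, cy=240.1
Marker side s = 0.186 m; corners in marker frame (Z=0):
  M0 = (-0.0930, +0.0930, 0)
  M1 = (+0.0930, +0.0930, 0)
  M2 = (+0.0930, -0.0930, 0)
  M3 = (-0.0930, -0.0930, 0)
rvec = (-0.3686, -0.2315, -0.2499), |rvec| = θ = 0.50190 rad = 28.757°
Rodrigues: sinθ=0.48110, 1−cosθ=0.12333; R = I + sinθ·[k]× + (1−cosθ)·[k]×²:
    [+0.94319 +0.28132 -0.17680]
    [-0.19776 +0.90291 +0.38164]
    [+0.26700 -0.32499 +0.90724]
t = (-0.1091, 0.0369, 0.8712) m
M0: Pc = R·M0+t = (-0.17065, +0.13926, +0.81614); u = 710.9·(-0.17065)/0.81614 + 320.8 = 172.1525, v = 673.2·(+0.13926)/0.81614 + 240.1 = 354.9709
M1: Pc = R·M1+t = (+0.00478, +0.10248, +0.86581); u = 710.9·(+0.00478)/0.86581 + 320.8 = 324.7238, v = 673.2·(+0.10248)/0.86581 + 240.1 = 319.7811
M2: Pc = R·M2+t = (-0.04755, -0.06546, +0.92626); u = 710.9·(-0.04755)/0.92626 + 320.8 = 284.3084, v = 673.2·(-0.06546)/0.92626 + 240.1 = 192.5223
M3: Pc = R·M3+t = (-0.22298, -0.02868, +0.87659); u = 710.9·(-0.22298)/0.87659 + 320.8 = 139.9686, v = 673.2·(-0.02868)/0.87659 + 240.1 = 218.0758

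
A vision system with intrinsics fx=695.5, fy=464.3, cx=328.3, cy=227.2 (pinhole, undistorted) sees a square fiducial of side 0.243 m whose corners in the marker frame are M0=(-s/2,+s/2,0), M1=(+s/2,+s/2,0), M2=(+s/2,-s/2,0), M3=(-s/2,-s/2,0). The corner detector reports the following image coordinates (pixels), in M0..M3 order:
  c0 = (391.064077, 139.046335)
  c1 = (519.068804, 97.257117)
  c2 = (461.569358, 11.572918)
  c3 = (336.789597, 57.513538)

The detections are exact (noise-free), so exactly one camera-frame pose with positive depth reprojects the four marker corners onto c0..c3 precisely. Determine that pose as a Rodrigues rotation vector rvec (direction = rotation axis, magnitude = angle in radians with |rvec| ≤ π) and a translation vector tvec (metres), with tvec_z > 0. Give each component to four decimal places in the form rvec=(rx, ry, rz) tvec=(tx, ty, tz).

Intrinsics K: fx=695.5, fy=464.3, cx=328.3, cy=227.2
Marker side s = 0.243 m; corners in marker frame (Z=0):
  M0 = (-0.1215, +0.1215, 0)
  M1 = (+0.1215, +0.1215, 0)
  M2 = (+0.1215, -0.1215, 0)
  M3 = (-0.1215, -0.1215, 0)
Detected image corners:
  c0 = (391.064077, 139.046335) px
  c1 = (519.068804, 97.257117) px
  c2 = (461.569358, 11.572918) px
  c3 = (336.789597, 57.513538) px
Planar DLT: solve 8×8 A·h = b for H (H[2,2]=1):
  H  [+430.18274 +224.73788 +425.46573]
  H  [-196.60309 +342.94134 +76.84820]
  H  [-0.21057 -0.01189 +1.00000]
B = K⁻¹H; ‖b₁‖=0.813883, ‖b₂‖=0.813883; λ = 2/(‖b₁‖+‖b₂‖) = 1.228678, sign → tz>0 ⇒ λ=+1.228678
r₁ = λ·B[:,0] = (+0.88209,-0.39367,-0.25873); r₂ = λ·B[:,1] = (+0.40392,+0.91468,-0.01461)
r₃ = r₁×r₂ = (+0.24240,-0.09162,+0.96584); SVD([r₁ r₂ r₃]) → R = UVᵀ:
  R  [+0.88209 +0.40392 +0.24240]
  R  [-0.39367 +0.91468 -0.09162]
  R  [-0.25873 -0.01461 +0.96584]
t = (+0.17165, -0.39788, +1.22868) m
tr R = 2.762610; θ = arccos((tr R − 1)/2) = 0.492180 rad = 28.200°
axis k = ((R−Rᵀ)₃₂, (R−Rᵀ)₁₃, (R−Rᵀ)₂₁) / (2 sinθ) = (+0.081476, +0.530241, -0.843923)
rvec = θ·k = (+0.040101, +0.260974, -0.415362)

rvec=(0.0401, 0.2610, -0.4154) tvec=(0.1717, -0.3979, 1.2287)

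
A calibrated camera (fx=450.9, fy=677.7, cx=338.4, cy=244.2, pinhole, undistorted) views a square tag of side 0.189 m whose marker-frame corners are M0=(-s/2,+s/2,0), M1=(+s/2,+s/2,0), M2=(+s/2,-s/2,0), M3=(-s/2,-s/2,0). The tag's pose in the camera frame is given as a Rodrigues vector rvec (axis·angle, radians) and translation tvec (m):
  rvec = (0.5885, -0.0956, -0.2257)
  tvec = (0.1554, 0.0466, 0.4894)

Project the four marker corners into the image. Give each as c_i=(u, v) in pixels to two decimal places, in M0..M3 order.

Intrinsics K: fx=450.9, fy=677.7, cx=338.4, cy=244.2
Marker side s = 0.189 m; corners in marker frame (Z=0):
  M0 = (-0.0945, +0.0945, 0)
  M1 = (+0.0945, +0.0945, 0)
  M2 = (+0.0945, -0.0945, 0)
  M3 = (-0.0945, -0.0945, 0)
rvec = (0.5885, -0.0956, -0.2257), |rvec| = θ = 0.63750 rad = 36.526°
Rodrigues: sinθ=0.59519, 1−cosθ=0.19642; R = I + sinθ·[k]× + (1−cosθ)·[k]×²:
    [+0.97096 +0.18353 -0.15345]
    [-0.23791 +0.80800 -0.53901]
    [+0.02506 +0.55987 +0.82820]
t = (0.1554, 0.0466, 0.4894) m
M0: Pc = R·M0+t = (+0.08099, +0.14544, +0.53994); u = 450.9·(+0.08099)/0.53994 + 338.4 = 406.0321, v = 677.7·(+0.14544)/0.53994 + 244.2 = 426.7459
M1: Pc = R·M1+t = (+0.26450, +0.10047, +0.54468); u = 450.9·(+0.26450)/0.54468 + 338.4 = 557.3612, v = 677.7·(+0.10047)/0.54468 + 244.2 = 369.2118
M2: Pc = R·M2+t = (+0.22981, -0.05224, +0.43886); u = 450.9·(+0.22981)/0.43886 + 338.4 = 574.5170, v = 677.7·(-0.05224)/0.43886 + 244.2 = 163.5319
M3: Pc = R·M3+t = (+0.04630, -0.00727, +0.43412); u = 450.9·(+0.04630)/0.43412 + 338.4 = 386.4896, v = 677.7·(-0.00727)/0.43412 + 244.2 = 232.8455

c0=(406.03, 426.75) c1=(557.36, 369.21) c2=(574.52, 163.53) c3=(386.49, 232.85)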